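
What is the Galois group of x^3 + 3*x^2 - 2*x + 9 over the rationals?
Gal(K/Q) = S_3 (symmetric group of order 6)

Compute the discriminant of x^3 + (3)*x^2 + (-2)*x + (9): Δ = -4063. Since Δ is not a rational square, the Galois group is not contained in A_3; it must be the full S_3 (irreducibility of the cubic rules out anything smaller).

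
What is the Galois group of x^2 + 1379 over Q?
Gal(K/Q) = Z/2Z (cyclic of order 2)

x^2 + 1379 is irreducible over Q since -1379 is not a rational square. The splitting field Q(sqrt(-1379)) has degree 2 over Q, and its unique nontrivial automorphism is sqrt(-1379) ↦ -sqrt(-1379). Hence Gal(Q(sqrt(-1379))/Q) = Z/2Z.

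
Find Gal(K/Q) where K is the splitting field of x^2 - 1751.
Gal(K/Q) = Z/2Z (cyclic of order 2)

x^2 - 1751 is irreducible over Q since 1751 is not a rational square. The splitting field Q(sqrt(1751)) has degree 2 over Q, and its unique nontrivial automorphism is sqrt(1751) ↦ -sqrt(1751). Hence Gal(Q(sqrt(1751))/Q) = Z/2Z.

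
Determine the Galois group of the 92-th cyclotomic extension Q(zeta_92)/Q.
|Gal(Q(zeta_92)/Q)| = phi(92) = 44; group ≅ (Z/92Z)^* ≅ Z/2Z × Z/22Z

The n-th cyclotomic polynomial Φ_92(x) is the minimal polynomial of zeta_92 over Q and has degree phi(92) = 44. So Q(zeta_92) is a degree-44 Galois extension with Galois group (Z/92Z)^*. By CRT, (Z/92Z)^* ≅ (Z/4Z)^* × (Z/23Z)^*. Each prime-power unit group is (Z/4Z)^* ≅ Z/2Z; (Z/23Z)^* ≅ Z/22Z. Hence Gal(Q(zeta_92)/Q) ≅ Z/2Z × Z/22Z.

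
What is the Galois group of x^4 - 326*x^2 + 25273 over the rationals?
Gal(K/Q) = V_4 (Klein four-group, Z/2Z × Z/2Z)

f factors as (x^2 - 199)(x^2 - 127), so the splitting field is K = Q(sqrt(199), sqrt(127)). The elements 199, 127, 25273 are all non-squares in Q, so sqrt(199) and sqrt(127) generate independent quadratic extensions. Thus [K:Q] = 4 and Gal(K/Q) is generated by the two order-2 automorphisms sqrt(199) ↦ -sqrt(199) and sqrt(127) ↦ -sqrt(127), giving V_4.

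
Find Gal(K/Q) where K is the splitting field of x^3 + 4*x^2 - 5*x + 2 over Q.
Gal(K/Q) = S_3 (symmetric group of order 6)

Compute the discriminant of x^3 + (4)*x^2 + (-5)*x + (2): Δ = -440. Since Δ is not a rational square, the Galois group is not contained in A_3; it must be the full S_3 (irreducibility of the cubic rules out anything smaller).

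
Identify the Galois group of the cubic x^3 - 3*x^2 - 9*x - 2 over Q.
Gal(K/Q) = S_3 (symmetric group of order 6)

Compute the discriminant of x^3 + (-3)*x^2 + (-9)*x + (-2): Δ = 2349. Since Δ is not a rational square, the Galois group is not contained in A_3; it must be the full S_3 (irreducibility of the cubic rules out anything smaller).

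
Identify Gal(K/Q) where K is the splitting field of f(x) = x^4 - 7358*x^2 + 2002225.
Gal(K/Q) = Z/2Z (cyclic of order 2)

f factors as (x^2 - 7075)(x^2 - 283), so the splitting field is K = Q(sqrt(7075), sqrt(283)). The squarefree part of 7075 is 283 and the squarefree part of 283 is also 283, so sqrt(7075) and sqrt(283) are both rational multiples of sqrt(283). Hence Q(sqrt(7075)) = Q(sqrt(283)) = Q(sqrt(283)), and the splitting field collapses to a single degree-2 extension with Galois group Z/2Z.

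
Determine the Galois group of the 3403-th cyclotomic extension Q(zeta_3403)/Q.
|Gal(Q(zeta_3403)/Q)| = phi(3403) = 3280; group ≅ (Z/3403Z)^* ≅ Z/40Z × Z/82Z

The n-th cyclotomic polynomial Φ_3403(x) is the minimal polynomial of zeta_3403 over Q and has degree phi(3403) = 3280. So Q(zeta_3403) is a degree-3280 Galois extension with Galois group (Z/3403Z)^*. By CRT, (Z/3403Z)^* ≅ (Z/41Z)^* × (Z/83Z)^*. Each prime-power unit group is (Z/41Z)^* ≅ Z/40Z; (Z/83Z)^* ≅ Z/82Z. Hence Gal(Q(zeta_3403)/Q) ≅ Z/40Z × Z/82Z.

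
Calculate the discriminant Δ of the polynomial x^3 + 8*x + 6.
Δ = -3020

For a depressed cubic x^3 + p x + q the discriminant is Δ = -4 p^3 - 27 q^2 = -4*(8)^3 - 27*(6)^2 = -2048 - 972 = -3020.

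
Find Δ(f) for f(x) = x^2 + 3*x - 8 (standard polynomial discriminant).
Δ = 41

For a quadratic a x^2 + b x + c the discriminant is Δ = b^2 - 4ac = (3)^2 - 4*(1)*(-8) = 9 - (-32) = 41.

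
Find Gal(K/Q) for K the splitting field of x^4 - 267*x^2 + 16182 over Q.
Gal(K/Q) = V_4 (Klein four-group, Z/2Z × Z/2Z)

f factors as (x^2 - 174)(x^2 - 93), so the splitting field is K = Q(sqrt(174), sqrt(93)). The elements 174, 93, 16182 are all non-squares in Q, so sqrt(174) and sqrt(93) generate independent quadratic extensions. Thus [K:Q] = 4 and Gal(K/Q) is generated by the two order-2 automorphisms sqrt(174) ↦ -sqrt(174) and sqrt(93) ↦ -sqrt(93), giving V_4.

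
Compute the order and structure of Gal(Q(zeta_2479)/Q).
|Gal(Q(zeta_2479)/Q)| = phi(2479) = 2376; group ≅ (Z/2479Z)^* ≅ Z/36Z × Z/66Z

The n-th cyclotomic polynomial Φ_2479(x) is the minimal polynomial of zeta_2479 over Q and has degree phi(2479) = 2376. So Q(zeta_2479) is a degree-2376 Galois extension with Galois group (Z/2479Z)^*. By CRT, (Z/2479Z)^* ≅ (Z/37Z)^* × (Z/67Z)^*. Each prime-power unit group is (Z/37Z)^* ≅ Z/36Z; (Z/67Z)^* ≅ Z/66Z. Hence Gal(Q(zeta_2479)/Q) ≅ Z/36Z × Z/66Z.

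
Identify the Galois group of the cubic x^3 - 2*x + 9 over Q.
Gal(K/Q) = S_3 (symmetric group of order 6)

Compute the discriminant of x^3 + (0)*x^2 + (-2)*x + (9): Δ = -2155. Since Δ is not a rational square, the Galois group is not contained in A_3; it must be the full S_3 (irreducibility of the cubic rules out anything smaller).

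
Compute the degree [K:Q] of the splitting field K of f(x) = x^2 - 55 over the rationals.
[K:Q] = 2

The polynomial x^2 - 55 is irreducible over Q since 55 is not a perfect square. Its splitting field is Q(sqrt(55)), which has degree 2 over Q.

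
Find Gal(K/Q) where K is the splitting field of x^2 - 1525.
Gal(K/Q) = Z/2Z (cyclic of order 2)

x^2 - 1525 is irreducible over Q since 1525 is not a rational square. The splitting field Q(sqrt(1525)) has degree 2 over Q, and its unique nontrivial automorphism is sqrt(1525) ↦ -sqrt(1525). Hence Gal(Q(sqrt(1525))/Q) = Z/2Z.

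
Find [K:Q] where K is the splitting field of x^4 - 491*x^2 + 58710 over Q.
[K:Q] = 4

f factors as (x^2 - 285)(x^2 - 206); the splitting field is K = Q(sqrt(285), sqrt(206)). Since 285, 206, and 58710 are all non-squares in Q, the three subfields Q(sqrt(285)), Q(sqrt(206)), Q(sqrt(58710)) are distinct degree-2 extensions, so [K:Q] = 4 (Klein four Galois group).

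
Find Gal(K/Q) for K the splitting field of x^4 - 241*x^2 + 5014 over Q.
Gal(K/Q) = V_4 (Klein four-group, Z/2Z × Z/2Z)

f factors as (x^2 - 23)(x^2 - 218), so the splitting field is K = Q(sqrt(23), sqrt(218)). The elements 23, 218, 5014 are all non-squares in Q, so sqrt(23) and sqrt(218) generate independent quadratic extensions. Thus [K:Q] = 4 and Gal(K/Q) is generated by the two order-2 automorphisms sqrt(23) ↦ -sqrt(23) and sqrt(218) ↦ -sqrt(218), giving V_4.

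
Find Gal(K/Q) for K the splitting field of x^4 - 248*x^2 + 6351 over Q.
Gal(K/Q) = V_4 (Klein four-group, Z/2Z × Z/2Z)

f factors as (x^2 - 219)(x^2 - 29), so the splitting field is K = Q(sqrt(219), sqrt(29)). The elements 219, 29, 6351 are all non-squares in Q, so sqrt(219) and sqrt(29) generate independent quadratic extensions. Thus [K:Q] = 4 and Gal(K/Q) is generated by the two order-2 automorphisms sqrt(219) ↦ -sqrt(219) and sqrt(29) ↦ -sqrt(29), giving V_4.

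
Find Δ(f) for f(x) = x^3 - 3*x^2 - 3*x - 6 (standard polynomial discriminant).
Δ = -2403

For x^3 + a x^2 + b x + c the discriminant is Δ = 18 a b c - 4 a^3 c + a^2 b^2 - 4 b^3 - 27 c^2.
Plug a = -3, b = -3, c = -6:
  18*(-3)*(-3)*(-6) - 4*(-3)^3*(-6) + (-3)^2*(-3)^2 - 4*(-3)^3 - 27*(-6)^2
  = -972 + (-648) + 81 + (108) + (-972)
  = -2403.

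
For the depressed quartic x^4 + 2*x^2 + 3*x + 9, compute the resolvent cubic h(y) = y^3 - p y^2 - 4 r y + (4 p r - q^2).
h(y) = y^3 - 2*y^2 - 36*y + 63

Identify coefficients: p = 2, q = 3, r = 9.
Plug into h(y) = y^3 - p y^2 - 4 r y + (4 p r - q^2):
  h(y) = y^3 - (2) y^2 - 4*(9) y + (4*(2)*(9) - (3)^2)
       = y^3 + (-2) y^2 + (-36) y + (63).
Simplifying: h(y) = y^3 - 2*y^2 - 36*y + 63.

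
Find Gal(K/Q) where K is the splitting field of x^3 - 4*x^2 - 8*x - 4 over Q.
Gal(K/Q) = S_3 (symmetric group of order 6)

Compute the discriminant of x^3 + (-4)*x^2 + (-8)*x + (-4): Δ = -688. Since Δ is not a rational square, the Galois group is not contained in A_3; it must be the full S_3 (irreducibility of the cubic rules out anything smaller).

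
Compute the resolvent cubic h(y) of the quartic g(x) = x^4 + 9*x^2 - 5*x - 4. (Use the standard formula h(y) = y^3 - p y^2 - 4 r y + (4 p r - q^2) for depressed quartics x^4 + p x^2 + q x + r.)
h(y) = y^3 - 9*y^2 + 16*y - 169

Identify coefficients: p = 9, q = -5, r = -4.
Plug into h(y) = y^3 - p y^2 - 4 r y + (4 p r - q^2):
  h(y) = y^3 - (9) y^2 - 4*(-4) y + (4*(9)*(-4) - (-5)^2)
       = y^3 + (-9) y^2 + (16) y + (-169).
Simplifying: h(y) = y^3 - 9*y^2 + 16*y - 169.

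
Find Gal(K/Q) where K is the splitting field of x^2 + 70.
Gal(K/Q) = Z/2Z (cyclic of order 2)

x^2 + 70 is irreducible over Q since -70 is not a rational square. The splitting field Q(sqrt(-70)) has degree 2 over Q, and its unique nontrivial automorphism is sqrt(-70) ↦ -sqrt(-70). Hence Gal(Q(sqrt(-70))/Q) = Z/2Z.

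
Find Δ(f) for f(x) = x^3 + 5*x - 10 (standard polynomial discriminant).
Δ = -3200

For a depressed cubic x^3 + p x + q the discriminant is Δ = -4 p^3 - 27 q^2 = -4*(5)^3 - 27*(-10)^2 = -500 - 2700 = -3200.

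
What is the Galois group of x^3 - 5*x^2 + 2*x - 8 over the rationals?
Gal(K/Q) = S_3 (symmetric group of order 6)

Compute the discriminant of x^3 + (-5)*x^2 + (2)*x + (-8): Δ = -4220. Since Δ is not a rational square, the Galois group is not contained in A_3; it must be the full S_3 (irreducibility of the cubic rules out anything smaller).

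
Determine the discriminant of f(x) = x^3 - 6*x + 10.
Δ = -1836

For a depressed cubic x^3 + p x + q the discriminant is Δ = -4 p^3 - 27 q^2 = -4*(-6)^3 - 27*(10)^2 = 864 - 2700 = -1836.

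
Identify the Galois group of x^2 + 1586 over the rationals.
Gal(K/Q) = Z/2Z (cyclic of order 2)

x^2 + 1586 is irreducible over Q since -1586 is not a rational square. The splitting field Q(sqrt(-1586)) has degree 2 over Q, and its unique nontrivial automorphism is sqrt(-1586) ↦ -sqrt(-1586). Hence Gal(Q(sqrt(-1586))/Q) = Z/2Z.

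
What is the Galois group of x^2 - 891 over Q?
Gal(K/Q) = Z/2Z (cyclic of order 2)

x^2 - 891 is irreducible over Q since 891 is not a rational square. The splitting field Q(sqrt(891)) has degree 2 over Q, and its unique nontrivial automorphism is sqrt(891) ↦ -sqrt(891). Hence Gal(Q(sqrt(891))/Q) = Z/2Z.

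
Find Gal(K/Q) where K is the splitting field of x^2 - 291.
Gal(K/Q) = Z/2Z (cyclic of order 2)

x^2 - 291 is irreducible over Q since 291 is not a rational square. The splitting field Q(sqrt(291)) has degree 2 over Q, and its unique nontrivial automorphism is sqrt(291) ↦ -sqrt(291). Hence Gal(Q(sqrt(291))/Q) = Z/2Z.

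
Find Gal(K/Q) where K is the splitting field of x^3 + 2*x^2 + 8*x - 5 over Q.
Gal(K/Q) = S_3 (symmetric group of order 6)

Compute the discriminant of x^3 + (2)*x^2 + (8)*x + (-5): Δ = -3747. Since Δ is not a rational square, the Galois group is not contained in A_3; it must be the full S_3 (irreducibility of the cubic rules out anything smaller).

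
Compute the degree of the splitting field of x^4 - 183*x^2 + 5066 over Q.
[K:Q] = 4

f factors as (x^2 - 34)(x^2 - 149); the splitting field is K = Q(sqrt(34), sqrt(149)). Since 34, 149, and 5066 are all non-squares in Q, the three subfields Q(sqrt(34)), Q(sqrt(149)), Q(sqrt(5066)) are distinct degree-2 extensions, so [K:Q] = 4 (Klein four Galois group).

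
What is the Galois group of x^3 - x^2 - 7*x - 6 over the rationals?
Gal(K/Q) = S_3 (symmetric group of order 6)

Compute the discriminant of x^3 + (-1)*x^2 + (-7)*x + (-6): Δ = -331. Since Δ is not a rational square, the Galois group is not contained in A_3; it must be the full S_3 (irreducibility of the cubic rules out anything smaller).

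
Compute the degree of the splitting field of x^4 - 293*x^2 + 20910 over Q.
[K:Q] = 4

f factors as (x^2 - 170)(x^2 - 123); the splitting field is K = Q(sqrt(170), sqrt(123)). Since 170, 123, and 20910 are all non-squares in Q, the three subfields Q(sqrt(170)), Q(sqrt(123)), Q(sqrt(20910)) are distinct degree-2 extensions, so [K:Q] = 4 (Klein four Galois group).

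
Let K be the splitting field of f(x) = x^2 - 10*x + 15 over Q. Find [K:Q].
[K:Q] = 2

The discriminant of x^2 + (-10)*x + (15) is b^2 - 4c = 100 - (60) = 40. Since 40 is not a perfect square in Q, the polynomial is irreducible over Q. Its two roots generate a degree-2 extension, so [K:Q] = 2.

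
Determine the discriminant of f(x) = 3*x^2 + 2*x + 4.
Δ = -44

For a quadratic a x^2 + b x + c the discriminant is Δ = b^2 - 4ac = (2)^2 - 4*(3)*(4) = 4 - (48) = -44.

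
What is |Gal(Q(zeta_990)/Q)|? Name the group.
|Gal(Q(zeta_990)/Q)| = phi(990) = 240; group ≅ (Z/990Z)^* ≅ Z/4Z × Z/6Z × Z/10Z

The n-th cyclotomic polynomial Φ_990(x) is the minimal polynomial of zeta_990 over Q and has degree phi(990) = 240. So Q(zeta_990) is a degree-240 Galois extension with Galois group (Z/990Z)^*. By CRT, (Z/990Z)^* ≅ (Z/2Z)^* × (Z/9Z)^* × (Z/5Z)^* × (Z/11Z)^*. Each prime-power unit group is (Z/2Z)^* ≅ trivial group (order 1); (Z/9Z)^* ≅ Z/6Z; (Z/5Z)^* ≅ Z/4Z; (Z/11Z)^* ≅ Z/10Z. Hence Gal(Q(zeta_990)/Q) ≅ Z/4Z × Z/6Z × Z/10Z.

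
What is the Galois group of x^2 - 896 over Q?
Gal(K/Q) = Z/2Z (cyclic of order 2)

x^2 - 896 is irreducible over Q since 896 is not a rational square. The splitting field Q(sqrt(896)) has degree 2 over Q, and its unique nontrivial automorphism is sqrt(896) ↦ -sqrt(896). Hence Gal(Q(sqrt(896))/Q) = Z/2Z.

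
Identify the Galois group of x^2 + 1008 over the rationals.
Gal(K/Q) = Z/2Z (cyclic of order 2)

x^2 + 1008 is irreducible over Q since -1008 is not a rational square. The splitting field Q(sqrt(-1008)) has degree 2 over Q, and its unique nontrivial automorphism is sqrt(-1008) ↦ -sqrt(-1008). Hence Gal(Q(sqrt(-1008))/Q) = Z/2Z.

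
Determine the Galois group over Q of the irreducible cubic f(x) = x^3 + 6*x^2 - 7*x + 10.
Gal(K/Q) = S_3 (symmetric group of order 6)

Compute the discriminant of x^3 + (6)*x^2 + (-7)*x + (10): Δ = -15764. Since Δ is not a rational square, the Galois group is not contained in A_3; it must be the full S_3 (irreducibility of the cubic rules out anything smaller).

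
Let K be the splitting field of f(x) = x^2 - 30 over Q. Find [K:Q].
[K:Q] = 2

The polynomial x^2 - 30 is irreducible over Q since 30 is not a perfect square. Its splitting field is Q(sqrt(30)), which has degree 2 over Q.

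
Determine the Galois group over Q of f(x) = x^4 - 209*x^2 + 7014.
Gal(K/Q) = V_4 (Klein four-group, Z/2Z × Z/2Z)

f factors as (x^2 - 42)(x^2 - 167), so the splitting field is K = Q(sqrt(42), sqrt(167)). The elements 42, 167, 7014 are all non-squares in Q, so sqrt(42) and sqrt(167) generate independent quadratic extensions. Thus [K:Q] = 4 and Gal(K/Q) is generated by the two order-2 automorphisms sqrt(42) ↦ -sqrt(42) and sqrt(167) ↦ -sqrt(167), giving V_4.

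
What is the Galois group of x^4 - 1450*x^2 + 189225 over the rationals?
Gal(K/Q) = Z/2Z (cyclic of order 2)

f factors as (x^2 - 1305)(x^2 - 145), so the splitting field is K = Q(sqrt(1305), sqrt(145)). The squarefree part of 1305 is 145 and the squarefree part of 145 is also 145, so sqrt(1305) and sqrt(145) are both rational multiples of sqrt(145). Hence Q(sqrt(1305)) = Q(sqrt(145)) = Q(sqrt(145)), and the splitting field collapses to a single degree-2 extension with Galois group Z/2Z.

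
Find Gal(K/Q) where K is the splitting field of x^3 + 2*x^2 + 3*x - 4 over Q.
Gal(K/Q) = S_3 (symmetric group of order 6)

Compute the discriminant of x^3 + (2)*x^2 + (3)*x + (-4): Δ = -808. Since Δ is not a rational square, the Galois group is not contained in A_3; it must be the full S_3 (irreducibility of the cubic rules out anything smaller).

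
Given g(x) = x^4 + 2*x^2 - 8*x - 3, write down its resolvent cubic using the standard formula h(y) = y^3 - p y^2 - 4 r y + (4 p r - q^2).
h(y) = y^3 - 2*y^2 + 12*y - 88

Identify coefficients: p = 2, q = -8, r = -3.
Plug into h(y) = y^3 - p y^2 - 4 r y + (4 p r - q^2):
  h(y) = y^3 - (2) y^2 - 4*(-3) y + (4*(2)*(-3) - (-8)^2)
       = y^3 + (-2) y^2 + (12) y + (-88).
Simplifying: h(y) = y^3 - 2*y^2 + 12*y - 88.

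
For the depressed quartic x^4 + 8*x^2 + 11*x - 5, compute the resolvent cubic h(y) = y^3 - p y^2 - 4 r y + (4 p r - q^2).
h(y) = y^3 - 8*y^2 + 20*y - 281

Identify coefficients: p = 8, q = 11, r = -5.
Plug into h(y) = y^3 - p y^2 - 4 r y + (4 p r - q^2):
  h(y) = y^3 - (8) y^2 - 4*(-5) y + (4*(8)*(-5) - (11)^2)
       = y^3 + (-8) y^2 + (20) y + (-281).
Simplifying: h(y) = y^3 - 8*y^2 + 20*y - 281.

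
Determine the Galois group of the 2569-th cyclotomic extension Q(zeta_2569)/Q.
|Gal(Q(zeta_2569)/Q)| = phi(2569) = 2196; group ≅ (Z/2569Z)^* ≅ Z/6Z × Z/366Z

The n-th cyclotomic polynomial Φ_2569(x) is the minimal polynomial of zeta_2569 over Q and has degree phi(2569) = 2196. So Q(zeta_2569) is a degree-2196 Galois extension with Galois group (Z/2569Z)^*. By CRT, (Z/2569Z)^* ≅ (Z/7Z)^* × (Z/367Z)^*. Each prime-power unit group is (Z/7Z)^* ≅ Z/6Z; (Z/367Z)^* ≅ Z/366Z. Hence Gal(Q(zeta_2569)/Q) ≅ Z/6Z × Z/366Z.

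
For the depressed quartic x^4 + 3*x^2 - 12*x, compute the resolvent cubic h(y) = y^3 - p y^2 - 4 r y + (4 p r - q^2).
h(y) = y^3 - 3*y^2 - 144

Identify coefficients: p = 3, q = -12, r = 0.
Plug into h(y) = y^3 - p y^2 - 4 r y + (4 p r - q^2):
  h(y) = y^3 - (3) y^2 - 4*(0) y + (4*(3)*(0) - (-12)^2)
       = y^3 + (-3) y^2 + (0) y + (-144).
Simplifying: h(y) = y^3 - 3*y^2 - 144.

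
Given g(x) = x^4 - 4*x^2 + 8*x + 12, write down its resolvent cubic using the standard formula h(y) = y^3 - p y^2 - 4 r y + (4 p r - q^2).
h(y) = y^3 + 4*y^2 - 48*y - 256

Identify coefficients: p = -4, q = 8, r = 12.
Plug into h(y) = y^3 - p y^2 - 4 r y + (4 p r - q^2):
  h(y) = y^3 - (-4) y^2 - 4*(12) y + (4*(-4)*(12) - (8)^2)
       = y^3 + (4) y^2 + (-48) y + (-256).
Simplifying: h(y) = y^3 + 4*y^2 - 48*y - 256.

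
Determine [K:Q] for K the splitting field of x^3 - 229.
[K:Q] = 6

x^3 - 229 has one real root r = 229^(1/3) and two complex roots r*zeta_3, r*zeta_3^2 where zeta_3 = e^(2*pi*i/3). The splitting field is Q(r, zeta_3). [Q(r):Q] = 3 and [Q(zeta_3):Q] = 2 with gcd = 1, so [Q(r, zeta_3):Q] = 3 * 2 = 6.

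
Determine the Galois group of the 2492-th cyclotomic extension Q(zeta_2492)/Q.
|Gal(Q(zeta_2492)/Q)| = phi(2492) = 1056; group ≅ (Z/2492Z)^* ≅ Z/2Z × Z/6Z × Z/88Z

The n-th cyclotomic polynomial Φ_2492(x) is the minimal polynomial of zeta_2492 over Q and has degree phi(2492) = 1056. So Q(zeta_2492) is a degree-1056 Galois extension with Galois group (Z/2492Z)^*. By CRT, (Z/2492Z)^* ≅ (Z/4Z)^* × (Z/7Z)^* × (Z/89Z)^*. Each prime-power unit group is (Z/4Z)^* ≅ Z/2Z; (Z/7Z)^* ≅ Z/6Z; (Z/89Z)^* ≅ Z/88Z. Hence Gal(Q(zeta_2492)/Q) ≅ Z/2Z × Z/6Z × Z/88Z.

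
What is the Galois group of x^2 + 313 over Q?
Gal(K/Q) = Z/2Z (cyclic of order 2)

x^2 + 313 is irreducible over Q since -313 is not a rational square. The splitting field Q(sqrt(-313)) has degree 2 over Q, and its unique nontrivial automorphism is sqrt(-313) ↦ -sqrt(-313). Hence Gal(Q(sqrt(-313))/Q) = Z/2Z.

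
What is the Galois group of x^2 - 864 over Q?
Gal(K/Q) = Z/2Z (cyclic of order 2)

x^2 - 864 is irreducible over Q since 864 is not a rational square. The splitting field Q(sqrt(864)) has degree 2 over Q, and its unique nontrivial automorphism is sqrt(864) ↦ -sqrt(864). Hence Gal(Q(sqrt(864))/Q) = Z/2Z.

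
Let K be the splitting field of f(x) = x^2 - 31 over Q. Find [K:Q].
[K:Q] = 2

The polynomial x^2 - 31 is irreducible over Q since 31 is not a perfect square. Its splitting field is Q(sqrt(31)), which has degree 2 over Q.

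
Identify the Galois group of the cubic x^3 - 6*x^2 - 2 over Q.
Gal(K/Q) = S_3 (symmetric group of order 6)

Compute the discriminant of x^3 + (-6)*x^2 + (0)*x + (-2): Δ = -1836. Since Δ is not a rational square, the Galois group is not contained in A_3; it must be the full S_3 (irreducibility of the cubic rules out anything smaller).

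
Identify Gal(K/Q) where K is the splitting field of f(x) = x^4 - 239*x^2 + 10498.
Gal(K/Q) = V_4 (Klein four-group, Z/2Z × Z/2Z)

f factors as (x^2 - 58)(x^2 - 181), so the splitting field is K = Q(sqrt(58), sqrt(181)). The elements 58, 181, 10498 are all non-squares in Q, so sqrt(58) and sqrt(181) generate independent quadratic extensions. Thus [K:Q] = 4 and Gal(K/Q) is generated by the two order-2 automorphisms sqrt(58) ↦ -sqrt(58) and sqrt(181) ↦ -sqrt(181), giving V_4.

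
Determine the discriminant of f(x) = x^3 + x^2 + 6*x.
Δ = -828

For x^3 + a x^2 + b x + c the discriminant is Δ = 18 a b c - 4 a^3 c + a^2 b^2 - 4 b^3 - 27 c^2.
Plug a = 1, b = 6, c = 0:
  18*(1)*(6)*(0) - 4*(1)^3*(0) + (1)^2*(6)^2 - 4*(6)^3 - 27*(0)^2
  = 0 + (0) + 36 + (-864) + (0)
  = -828.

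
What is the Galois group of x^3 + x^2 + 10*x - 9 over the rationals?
Gal(K/Q) = S_3 (symmetric group of order 6)

Compute the discriminant of x^3 + (1)*x^2 + (10)*x + (-9): Δ = -7671. Since Δ is not a rational square, the Galois group is not contained in A_3; it must be the full S_3 (irreducibility of the cubic rules out anything smaller).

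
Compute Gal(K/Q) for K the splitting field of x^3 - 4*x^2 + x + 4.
Gal(K/Q) = S_3 (symmetric group of order 6)

Compute the discriminant of x^3 + (-4)*x^2 + (1)*x + (4): Δ = 316. Since Δ is not a rational square, the Galois group is not contained in A_3; it must be the full S_3 (irreducibility of the cubic rules out anything smaller).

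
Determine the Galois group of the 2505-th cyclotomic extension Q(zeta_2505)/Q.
|Gal(Q(zeta_2505)/Q)| = phi(2505) = 1328; group ≅ (Z/2505Z)^* ≅ Z/2Z × Z/4Z × Z/166Z

The n-th cyclotomic polynomial Φ_2505(x) is the minimal polynomial of zeta_2505 over Q and has degree phi(2505) = 1328. So Q(zeta_2505) is a degree-1328 Galois extension with Galois group (Z/2505Z)^*. By CRT, (Z/2505Z)^* ≅ (Z/3Z)^* × (Z/5Z)^* × (Z/167Z)^*. Each prime-power unit group is (Z/3Z)^* ≅ Z/2Z; (Z/5Z)^* ≅ Z/4Z; (Z/167Z)^* ≅ Z/166Z. Hence Gal(Q(zeta_2505)/Q) ≅ Z/2Z × Z/4Z × Z/166Z.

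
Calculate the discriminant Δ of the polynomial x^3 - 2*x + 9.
Δ = -2155

For a depressed cubic x^3 + p x + q the discriminant is Δ = -4 p^3 - 27 q^2 = -4*(-2)^3 - 27*(9)^2 = 32 - 2187 = -2155.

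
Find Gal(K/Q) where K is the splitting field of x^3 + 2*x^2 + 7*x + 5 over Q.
Gal(K/Q) = S_3 (symmetric group of order 6)

Compute the discriminant of x^3 + (2)*x^2 + (7)*x + (5): Δ = -751. Since Δ is not a rational square, the Galois group is not contained in A_3; it must be the full S_3 (irreducibility of the cubic rules out anything smaller).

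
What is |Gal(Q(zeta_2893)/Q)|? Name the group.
|Gal(Q(zeta_2893)/Q)| = phi(2893) = 2620; group ≅ (Z/2893Z)^* ≅ Z/10Z × Z/262Z

The n-th cyclotomic polynomial Φ_2893(x) is the minimal polynomial of zeta_2893 over Q and has degree phi(2893) = 2620. So Q(zeta_2893) is a degree-2620 Galois extension with Galois group (Z/2893Z)^*. By CRT, (Z/2893Z)^* ≅ (Z/11Z)^* × (Z/263Z)^*. Each prime-power unit group is (Z/11Z)^* ≅ Z/10Z; (Z/263Z)^* ≅ Z/262Z. Hence Gal(Q(zeta_2893)/Q) ≅ Z/10Z × Z/262Z.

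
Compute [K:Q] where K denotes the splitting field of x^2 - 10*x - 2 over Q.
[K:Q] = 2

The discriminant of x^2 + (-10)*x + (-2) is b^2 - 4c = 100 - (-8) = 108. Since 108 is not a perfect square in Q, the polynomial is irreducible over Q. Its two roots generate a degree-2 extension, so [K:Q] = 2.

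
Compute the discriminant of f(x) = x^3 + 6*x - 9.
Δ = -3051

For a depressed cubic x^3 + p x + q the discriminant is Δ = -4 p^3 - 27 q^2 = -4*(6)^3 - 27*(-9)^2 = -864 - 2187 = -3051.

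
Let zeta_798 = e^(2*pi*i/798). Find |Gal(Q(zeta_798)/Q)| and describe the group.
|Gal(Q(zeta_798)/Q)| = phi(798) = 216; group ≅ (Z/798Z)^* ≅ Z/2Z × Z/6Z × Z/18Z

The n-th cyclotomic polynomial Φ_798(x) is the minimal polynomial of zeta_798 over Q and has degree phi(798) = 216. So Q(zeta_798) is a degree-216 Galois extension with Galois group (Z/798Z)^*. By CRT, (Z/798Z)^* ≅ (Z/2Z)^* × (Z/3Z)^* × (Z/7Z)^* × (Z/19Z)^*. Each prime-power unit group is (Z/2Z)^* ≅ trivial group (order 1); (Z/3Z)^* ≅ Z/2Z; (Z/7Z)^* ≅ Z/6Z; (Z/19Z)^* ≅ Z/18Z. Hence Gal(Q(zeta_798)/Q) ≅ Z/2Z × Z/6Z × Z/18Z.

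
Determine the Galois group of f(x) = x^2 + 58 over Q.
Gal(K/Q) = Z/2Z (cyclic of order 2)

x^2 + 58 is irreducible over Q since -58 is not a rational square. The splitting field Q(sqrt(-58)) has degree 2 over Q, and its unique nontrivial automorphism is sqrt(-58) ↦ -sqrt(-58). Hence Gal(Q(sqrt(-58))/Q) = Z/2Z.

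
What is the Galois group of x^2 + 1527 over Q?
Gal(K/Q) = Z/2Z (cyclic of order 2)

x^2 + 1527 is irreducible over Q since -1527 is not a rational square. The splitting field Q(sqrt(-1527)) has degree 2 over Q, and its unique nontrivial automorphism is sqrt(-1527) ↦ -sqrt(-1527). Hence Gal(Q(sqrt(-1527))/Q) = Z/2Z.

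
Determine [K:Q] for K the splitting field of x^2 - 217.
[K:Q] = 2

The polynomial x^2 - 217 is irreducible over Q since 217 is not a perfect square. Its splitting field is Q(sqrt(217)), which has degree 2 over Q.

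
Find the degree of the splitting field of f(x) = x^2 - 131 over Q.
[K:Q] = 2

The polynomial x^2 - 131 is irreducible over Q since 131 is not a perfect square. Its splitting field is Q(sqrt(131)), which has degree 2 over Q.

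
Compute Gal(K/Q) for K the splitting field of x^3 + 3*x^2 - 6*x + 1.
Gal(K/Q) = A_3 (cyclic of order 3)

Compute the discriminant of x^3 + (3)*x^2 + (-6)*x + (1): Δ = 729. Since Δ is a perfect square (Δ = 27^2), the Galois group is contained in A_3. Irreducibility forces the group to be transitive on three roots, so Gal = A_3.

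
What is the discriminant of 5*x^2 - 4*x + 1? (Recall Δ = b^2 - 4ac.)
Δ = -4

For a quadratic a x^2 + b x + c the discriminant is Δ = b^2 - 4ac = (-4)^2 - 4*(5)*(1) = 16 - (20) = -4.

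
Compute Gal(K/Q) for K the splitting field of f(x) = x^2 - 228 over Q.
Gal(K/Q) = Z/2Z (cyclic of order 2)

x^2 - 228 is irreducible over Q since 228 is not a rational square. The splitting field Q(sqrt(228)) has degree 2 over Q, and its unique nontrivial automorphism is sqrt(228) ↦ -sqrt(228). Hence Gal(Q(sqrt(228))/Q) = Z/2Z.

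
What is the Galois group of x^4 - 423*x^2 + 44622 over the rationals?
Gal(K/Q) = V_4 (Klein four-group, Z/2Z × Z/2Z)

f factors as (x^2 - 222)(x^2 - 201), so the splitting field is K = Q(sqrt(222), sqrt(201)). The elements 222, 201, 44622 are all non-squares in Q, so sqrt(222) and sqrt(201) generate independent quadratic extensions. Thus [K:Q] = 4 and Gal(K/Q) is generated by the two order-2 automorphisms sqrt(222) ↦ -sqrt(222) and sqrt(201) ↦ -sqrt(201), giving V_4.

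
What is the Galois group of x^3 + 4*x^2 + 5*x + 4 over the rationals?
Gal(K/Q) = S_3 (symmetric group of order 6)

Compute the discriminant of x^3 + (4)*x^2 + (5)*x + (4): Δ = -116. Since Δ is not a rational square, the Galois group is not contained in A_3; it must be the full S_3 (irreducibility of the cubic rules out anything smaller).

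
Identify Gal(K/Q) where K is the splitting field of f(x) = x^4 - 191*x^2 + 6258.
Gal(K/Q) = V_4 (Klein four-group, Z/2Z × Z/2Z)

f factors as (x^2 - 42)(x^2 - 149), so the splitting field is K = Q(sqrt(42), sqrt(149)). The elements 42, 149, 6258 are all non-squares in Q, so sqrt(42) and sqrt(149) generate independent quadratic extensions. Thus [K:Q] = 4 and Gal(K/Q) is generated by the two order-2 automorphisms sqrt(42) ↦ -sqrt(42) and sqrt(149) ↦ -sqrt(149), giving V_4.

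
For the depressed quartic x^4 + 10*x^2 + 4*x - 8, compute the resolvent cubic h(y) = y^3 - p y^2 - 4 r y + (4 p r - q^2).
h(y) = y^3 - 10*y^2 + 32*y - 336

Identify coefficients: p = 10, q = 4, r = -8.
Plug into h(y) = y^3 - p y^2 - 4 r y + (4 p r - q^2):
  h(y) = y^3 - (10) y^2 - 4*(-8) y + (4*(10)*(-8) - (4)^2)
       = y^3 + (-10) y^2 + (32) y + (-336).
Simplifying: h(y) = y^3 - 10*y^2 + 32*y - 336.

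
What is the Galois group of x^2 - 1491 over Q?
Gal(K/Q) = Z/2Z (cyclic of order 2)

x^2 - 1491 is irreducible over Q since 1491 is not a rational square. The splitting field Q(sqrt(1491)) has degree 2 over Q, and its unique nontrivial automorphism is sqrt(1491) ↦ -sqrt(1491). Hence Gal(Q(sqrt(1491))/Q) = Z/2Z.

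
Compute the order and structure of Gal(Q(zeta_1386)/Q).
|Gal(Q(zeta_1386)/Q)| = phi(1386) = 360; group ≅ (Z/1386Z)^* ≅ Z/6Z × Z/6Z × Z/10Z

The n-th cyclotomic polynomial Φ_1386(x) is the minimal polynomial of zeta_1386 over Q and has degree phi(1386) = 360. So Q(zeta_1386) is a degree-360 Galois extension with Galois group (Z/1386Z)^*. By CRT, (Z/1386Z)^* ≅ (Z/2Z)^* × (Z/9Z)^* × (Z/7Z)^* × (Z/11Z)^*. Each prime-power unit group is (Z/2Z)^* ≅ trivial group (order 1); (Z/9Z)^* ≅ Z/6Z; (Z/7Z)^* ≅ Z/6Z; (Z/11Z)^* ≅ Z/10Z. Hence Gal(Q(zeta_1386)/Q) ≅ Z/6Z × Z/6Z × Z/10Z.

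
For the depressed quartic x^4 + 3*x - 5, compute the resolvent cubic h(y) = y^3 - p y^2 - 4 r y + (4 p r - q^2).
h(y) = y^3 + 20*y - 9

Identify coefficients: p = 0, q = 3, r = -5.
Plug into h(y) = y^3 - p y^2 - 4 r y + (4 p r - q^2):
  h(y) = y^3 - (0) y^2 - 4*(-5) y + (4*(0)*(-5) - (3)^2)
       = y^3 + (0) y^2 + (20) y + (-9).
Simplifying: h(y) = y^3 + 20*y - 9.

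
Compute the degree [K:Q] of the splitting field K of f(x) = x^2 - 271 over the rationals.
[K:Q] = 2

The polynomial x^2 - 271 is irreducible over Q since 271 is not a perfect square. Its splitting field is Q(sqrt(271)), which has degree 2 over Q.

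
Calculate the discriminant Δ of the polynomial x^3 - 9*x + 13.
Δ = -1647

For a depressed cubic x^3 + p x + q the discriminant is Δ = -4 p^3 - 27 q^2 = -4*(-9)^3 - 27*(13)^2 = 2916 - 4563 = -1647.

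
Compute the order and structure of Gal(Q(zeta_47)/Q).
|Gal(Q(zeta_47)/Q)| = phi(47) = 46; group ≅ (Z/47Z)^* ≅ Z/46Z

The n-th cyclotomic polynomial Φ_47(x) is the minimal polynomial of zeta_47 over Q and has degree phi(47) = 46. So Q(zeta_47) is a degree-46 Galois extension with Galois group (Z/47Z)^*. (Z/47Z)^* is cyclic since 47 is an odd prime power (or 4). Hence Gal(Q(zeta_47)/Q) ≅ Z/46Z.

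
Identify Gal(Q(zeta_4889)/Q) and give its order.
|Gal(Q(zeta_4889)/Q)| = phi(4889) = 4888; group ≅ (Z/4889Z)^* ≅ Z/4888Z

The n-th cyclotomic polynomial Φ_4889(x) is the minimal polynomial of zeta_4889 over Q and has degree phi(4889) = 4888. So Q(zeta_4889) is a degree-4888 Galois extension with Galois group (Z/4889Z)^*. (Z/4889Z)^* is cyclic since 4889 is an odd prime power (or 4). Hence Gal(Q(zeta_4889)/Q) ≅ Z/4888Z.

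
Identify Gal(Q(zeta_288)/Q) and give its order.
|Gal(Q(zeta_288)/Q)| = phi(288) = 96; group ≅ (Z/288Z)^* ≅ Z/2Z × Z/6Z × Z/8Z

The n-th cyclotomic polynomial Φ_288(x) is the minimal polynomial of zeta_288 over Q and has degree phi(288) = 96. So Q(zeta_288) is a degree-96 Galois extension with Galois group (Z/288Z)^*. By CRT, (Z/288Z)^* ≅ (Z/32Z)^* × (Z/9Z)^*. Each prime-power unit group is (Z/32Z)^* ≅ Z/2Z × Z/8Z; (Z/9Z)^* ≅ Z/6Z. Hence Gal(Q(zeta_288)/Q) ≅ Z/2Z × Z/6Z × Z/8Z.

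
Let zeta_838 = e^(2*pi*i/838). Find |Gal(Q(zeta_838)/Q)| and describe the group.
|Gal(Q(zeta_838)/Q)| = phi(838) = 418; group ≅ (Z/838Z)^* ≅ Z/418Z

The n-th cyclotomic polynomial Φ_838(x) is the minimal polynomial of zeta_838 over Q and has degree phi(838) = 418. So Q(zeta_838) is a degree-418 Galois extension with Galois group (Z/838Z)^*. By CRT, (Z/838Z)^* ≅ (Z/2Z)^* × (Z/419Z)^*. Each prime-power unit group is (Z/2Z)^* ≅ trivial group (order 1); (Z/419Z)^* ≅ Z/418Z. Hence Gal(Q(zeta_838)/Q) ≅ Z/418Z.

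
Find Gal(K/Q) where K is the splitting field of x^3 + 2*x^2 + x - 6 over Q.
Gal(K/Q) = S_3 (symmetric group of order 6)

Compute the discriminant of x^3 + (2)*x^2 + (1)*x + (-6): Δ = -996. Since Δ is not a rational square, the Galois group is not contained in A_3; it must be the full S_3 (irreducibility of the cubic rules out anything smaller).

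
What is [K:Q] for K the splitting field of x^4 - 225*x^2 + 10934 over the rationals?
[K:Q] = 4

f factors as (x^2 - 71)(x^2 - 154); the splitting field is K = Q(sqrt(71), sqrt(154)). Since 71, 154, and 10934 are all non-squares in Q, the three subfields Q(sqrt(71)), Q(sqrt(154)), Q(sqrt(10934)) are distinct degree-2 extensions, so [K:Q] = 4 (Klein four Galois group).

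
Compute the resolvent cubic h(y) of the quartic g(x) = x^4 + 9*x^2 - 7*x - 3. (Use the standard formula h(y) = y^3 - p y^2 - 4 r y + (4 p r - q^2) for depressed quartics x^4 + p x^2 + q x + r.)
h(y) = y^3 - 9*y^2 + 12*y - 157

Identify coefficients: p = 9, q = -7, r = -3.
Plug into h(y) = y^3 - p y^2 - 4 r y + (4 p r - q^2):
  h(y) = y^3 - (9) y^2 - 4*(-3) y + (4*(9)*(-3) - (-7)^2)
       = y^3 + (-9) y^2 + (12) y + (-157).
Simplifying: h(y) = y^3 - 9*y^2 + 12*y - 157.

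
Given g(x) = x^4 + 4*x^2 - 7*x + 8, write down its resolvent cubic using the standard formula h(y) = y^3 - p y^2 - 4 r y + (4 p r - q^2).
h(y) = y^3 - 4*y^2 - 32*y + 79

Identify coefficients: p = 4, q = -7, r = 8.
Plug into h(y) = y^3 - p y^2 - 4 r y + (4 p r - q^2):
  h(y) = y^3 - (4) y^2 - 4*(8) y + (4*(4)*(8) - (-7)^2)
       = y^3 + (-4) y^2 + (-32) y + (79).
Simplifying: h(y) = y^3 - 4*y^2 - 32*y + 79.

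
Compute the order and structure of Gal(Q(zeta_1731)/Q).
|Gal(Q(zeta_1731)/Q)| = phi(1731) = 1152; group ≅ (Z/1731Z)^* ≅ Z/2Z × Z/576Z

The n-th cyclotomic polynomial Φ_1731(x) is the minimal polynomial of zeta_1731 over Q and has degree phi(1731) = 1152. So Q(zeta_1731) is a degree-1152 Galois extension with Galois group (Z/1731Z)^*. By CRT, (Z/1731Z)^* ≅ (Z/3Z)^* × (Z/577Z)^*. Each prime-power unit group is (Z/3Z)^* ≅ Z/2Z; (Z/577Z)^* ≅ Z/576Z. Hence Gal(Q(zeta_1731)/Q) ≅ Z/2Z × Z/576Z.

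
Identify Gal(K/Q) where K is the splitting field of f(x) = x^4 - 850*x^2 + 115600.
Gal(K/Q) = Z/2Z (cyclic of order 2)

f factors as (x^2 - 680)(x^2 - 170), so the splitting field is K = Q(sqrt(680), sqrt(170)). The squarefree part of 680 is 170 and the squarefree part of 170 is also 170, so sqrt(680) and sqrt(170) are both rational multiples of sqrt(170). Hence Q(sqrt(680)) = Q(sqrt(170)) = Q(sqrt(170)), and the splitting field collapses to a single degree-2 extension with Galois group Z/2Z.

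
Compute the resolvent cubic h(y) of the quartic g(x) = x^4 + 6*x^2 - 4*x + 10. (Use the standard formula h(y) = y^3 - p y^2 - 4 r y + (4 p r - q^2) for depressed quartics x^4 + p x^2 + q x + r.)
h(y) = y^3 - 6*y^2 - 40*y + 224

Identify coefficients: p = 6, q = -4, r = 10.
Plug into h(y) = y^3 - p y^2 - 4 r y + (4 p r - q^2):
  h(y) = y^3 - (6) y^2 - 4*(10) y + (4*(6)*(10) - (-4)^2)
       = y^3 + (-6) y^2 + (-40) y + (224).
Simplifying: h(y) = y^3 - 6*y^2 - 40*y + 224.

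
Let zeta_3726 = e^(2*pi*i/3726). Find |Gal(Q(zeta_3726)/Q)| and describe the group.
|Gal(Q(zeta_3726)/Q)| = phi(3726) = 1188; group ≅ (Z/3726Z)^* ≅ Z/22Z × Z/54Z

The n-th cyclotomic polynomial Φ_3726(x) is the minimal polynomial of zeta_3726 over Q and has degree phi(3726) = 1188. So Q(zeta_3726) is a degree-1188 Galois extension with Galois group (Z/3726Z)^*. By CRT, (Z/3726Z)^* ≅ (Z/2Z)^* × (Z/81Z)^* × (Z/23Z)^*. Each prime-power unit group is (Z/2Z)^* ≅ trivial group (order 1); (Z/81Z)^* ≅ Z/54Z; (Z/23Z)^* ≅ Z/22Z. Hence Gal(Q(zeta_3726)/Q) ≅ Z/22Z × Z/54Z.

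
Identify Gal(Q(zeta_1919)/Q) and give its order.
|Gal(Q(zeta_1919)/Q)| = phi(1919) = 1800; group ≅ (Z/1919Z)^* ≅ Z/18Z × Z/100Z

The n-th cyclotomic polynomial Φ_1919(x) is the minimal polynomial of zeta_1919 over Q and has degree phi(1919) = 1800. So Q(zeta_1919) is a degree-1800 Galois extension with Galois group (Z/1919Z)^*. By CRT, (Z/1919Z)^* ≅ (Z/19Z)^* × (Z/101Z)^*. Each prime-power unit group is (Z/19Z)^* ≅ Z/18Z; (Z/101Z)^* ≅ Z/100Z. Hence Gal(Q(zeta_1919)/Q) ≅ Z/18Z × Z/100Z.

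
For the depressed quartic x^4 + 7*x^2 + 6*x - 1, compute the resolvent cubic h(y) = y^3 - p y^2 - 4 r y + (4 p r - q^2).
h(y) = y^3 - 7*y^2 + 4*y - 64

Identify coefficients: p = 7, q = 6, r = -1.
Plug into h(y) = y^3 - p y^2 - 4 r y + (4 p r - q^2):
  h(y) = y^3 - (7) y^2 - 4*(-1) y + (4*(7)*(-1) - (6)^2)
       = y^3 + (-7) y^2 + (4) y + (-64).
Simplifying: h(y) = y^3 - 7*y^2 + 4*y - 64.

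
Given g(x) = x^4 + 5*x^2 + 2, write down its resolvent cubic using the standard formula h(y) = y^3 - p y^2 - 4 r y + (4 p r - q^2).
h(y) = y^3 - 5*y^2 - 8*y + 40

Identify coefficients: p = 5, q = 0, r = 2.
Plug into h(y) = y^3 - p y^2 - 4 r y + (4 p r - q^2):
  h(y) = y^3 - (5) y^2 - 4*(2) y + (4*(5)*(2) - (0)^2)
       = y^3 + (-5) y^2 + (-8) y + (40).
Simplifying: h(y) = y^3 - 5*y^2 - 8*y + 40.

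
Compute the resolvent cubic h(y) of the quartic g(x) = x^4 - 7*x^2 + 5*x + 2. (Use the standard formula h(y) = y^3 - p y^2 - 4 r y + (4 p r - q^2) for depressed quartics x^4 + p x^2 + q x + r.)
h(y) = y^3 + 7*y^2 - 8*y - 81

Identify coefficients: p = -7, q = 5, r = 2.
Plug into h(y) = y^3 - p y^2 - 4 r y + (4 p r - q^2):
  h(y) = y^3 - (-7) y^2 - 4*(2) y + (4*(-7)*(2) - (5)^2)
       = y^3 + (7) y^2 + (-8) y + (-81).
Simplifying: h(y) = y^3 + 7*y^2 - 8*y - 81.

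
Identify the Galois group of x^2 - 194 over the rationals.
Gal(K/Q) = Z/2Z (cyclic of order 2)

x^2 - 194 is irreducible over Q since 194 is not a rational square. The splitting field Q(sqrt(194)) has degree 2 over Q, and its unique nontrivial automorphism is sqrt(194) ↦ -sqrt(194). Hence Gal(Q(sqrt(194))/Q) = Z/2Z.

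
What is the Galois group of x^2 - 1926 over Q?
Gal(K/Q) = Z/2Z (cyclic of order 2)

x^2 - 1926 is irreducible over Q since 1926 is not a rational square. The splitting field Q(sqrt(1926)) has degree 2 over Q, and its unique nontrivial automorphism is sqrt(1926) ↦ -sqrt(1926). Hence Gal(Q(sqrt(1926))/Q) = Z/2Z.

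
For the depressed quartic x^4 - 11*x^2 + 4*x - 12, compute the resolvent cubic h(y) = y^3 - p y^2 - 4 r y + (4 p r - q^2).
h(y) = y^3 + 11*y^2 + 48*y + 512

Identify coefficients: p = -11, q = 4, r = -12.
Plug into h(y) = y^3 - p y^2 - 4 r y + (4 p r - q^2):
  h(y) = y^3 - (-11) y^2 - 4*(-12) y + (4*(-11)*(-12) - (4)^2)
       = y^3 + (11) y^2 + (48) y + (512).
Simplifying: h(y) = y^3 + 11*y^2 + 48*y + 512.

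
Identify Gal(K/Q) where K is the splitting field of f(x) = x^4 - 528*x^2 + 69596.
Gal(K/Q) = V_4 (Klein four-group, Z/2Z × Z/2Z)

f factors as (x^2 - 274)(x^2 - 254), so the splitting field is K = Q(sqrt(274), sqrt(254)). The elements 274, 254, 69596 are all non-squares in Q, so sqrt(274) and sqrt(254) generate independent quadratic extensions. Thus [K:Q] = 4 and Gal(K/Q) is generated by the two order-2 automorphisms sqrt(274) ↦ -sqrt(274) and sqrt(254) ↦ -sqrt(254), giving V_4.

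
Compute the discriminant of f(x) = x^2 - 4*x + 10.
Δ = -24

For a quadratic a x^2 + b x + c the discriminant is Δ = b^2 - 4ac = (-4)^2 - 4*(1)*(10) = 16 - (40) = -24.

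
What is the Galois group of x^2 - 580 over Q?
Gal(K/Q) = Z/2Z (cyclic of order 2)

x^2 - 580 is irreducible over Q since 580 is not a rational square. The splitting field Q(sqrt(580)) has degree 2 over Q, and its unique nontrivial automorphism is sqrt(580) ↦ -sqrt(580). Hence Gal(Q(sqrt(580))/Q) = Z/2Z.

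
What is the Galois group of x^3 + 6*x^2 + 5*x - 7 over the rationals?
Gal(K/Q) = S_3 (symmetric group of order 6)

Compute the discriminant of x^3 + (6)*x^2 + (5)*x + (-7): Δ = 1345. Since Δ is not a rational square, the Galois group is not contained in A_3; it must be the full S_3 (irreducibility of the cubic rules out anything smaller).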